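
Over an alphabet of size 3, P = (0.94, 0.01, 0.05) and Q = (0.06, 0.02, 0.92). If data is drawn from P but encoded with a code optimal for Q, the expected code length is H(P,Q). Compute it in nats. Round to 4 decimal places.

H(P,Q) = −Σ p·ln q.
  −0.94·ln(0.06) = 2.64461
  −0.01·ln(0.02) = 0.03912
  −0.05·ln(0.92) = 0.00417
H(P,Q) = 2.6879 nats.

2.6879 nats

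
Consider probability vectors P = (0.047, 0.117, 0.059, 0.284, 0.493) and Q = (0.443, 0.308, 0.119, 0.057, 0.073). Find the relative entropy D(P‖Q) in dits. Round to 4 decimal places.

0.4941 dits

D(P‖Q) = Σ p·log₁₀(p/q).
  0.047·log₁₀(0.047/0.443) = -0.04579
  0.117·log₁₀(0.117/0.308) = -0.04918
  0.059·log₁₀(0.059/0.119) = -0.01798
  0.284·log₁₀(0.284/0.057) = 0.19807
  0.493·log₁₀(0.493/0.073) = 0.40896
D(P‖Q) = 0.4941 dits.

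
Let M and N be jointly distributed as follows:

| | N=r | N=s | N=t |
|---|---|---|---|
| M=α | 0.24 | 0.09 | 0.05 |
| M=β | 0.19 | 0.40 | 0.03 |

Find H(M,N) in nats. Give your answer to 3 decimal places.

1.496 nats

H(M,N) = −Σ p(x,y)·ln p(x,y) over all 6 cells.
  cell (α,r): −0.24·ln0.24 = 0.3425
  cell (α,s): −0.09·ln0.09 = 0.2167
  cell (α,t): −0.05·ln0.05 = 0.1498
  cell (β,r): −0.19·ln0.19 = 0.3155
  cell (β,s): −0.40·ln0.40 = 0.3665
  cell (β,t): −0.03·ln0.03 = 0.1052
Sum = 1.496 nats.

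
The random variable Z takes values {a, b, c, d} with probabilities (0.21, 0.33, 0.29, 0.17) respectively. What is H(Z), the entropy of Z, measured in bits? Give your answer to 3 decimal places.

1.953 bits

H(Z) = −Σ p·log₂ p.
  −(0.21)·log₂(0.21) = 0.4728
  −(0.33)·log₂(0.33) = 0.5278
  −(0.29)·log₂(0.29) = 0.5179
  −(0.17)·log₂(0.17) = 0.4346
Sum: 0.4728 + 0.5278 + 0.5179 + 0.4346 = 1.953 bits.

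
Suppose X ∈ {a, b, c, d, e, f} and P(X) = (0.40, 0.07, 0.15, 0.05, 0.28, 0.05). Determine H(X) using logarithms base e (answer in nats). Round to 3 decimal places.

1.493 nats

H(X) = −Σ p·ln p.
  −(0.40)·ln(0.40) = 0.3665
  −(0.07)·ln(0.07) = 0.1861
  −(0.15)·ln(0.15) = 0.2846
  −(0.05)·ln(0.05) = 0.1498
  −(0.28)·ln(0.28) = 0.3564
  −(0.05)·ln(0.05) = 0.1498
Sum: 0.3665 + 0.1861 + 0.2846 + 0.1498 + 0.3564 + 0.1498 = 1.493 nats.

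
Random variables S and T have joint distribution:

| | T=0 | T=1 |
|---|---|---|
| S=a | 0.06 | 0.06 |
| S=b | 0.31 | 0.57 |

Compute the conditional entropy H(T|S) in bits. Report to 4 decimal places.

Marginals: p(S) = (0.1200, 0.8800), p(T) = (0.3700, 0.6300).
H(T|S) = Σ p(S) · H(T|S=·).
  S=a: p=0.1200, H(T|S=a) = 1.0000
  S=b: p=0.8800, H(T|S=b) = 0.9361
Weighted sum = 0.9438 bits.

0.9438 bits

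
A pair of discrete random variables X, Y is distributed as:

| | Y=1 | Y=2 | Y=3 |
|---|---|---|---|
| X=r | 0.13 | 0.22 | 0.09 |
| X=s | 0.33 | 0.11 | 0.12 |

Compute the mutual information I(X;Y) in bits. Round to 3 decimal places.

Marginals: p(X) = (0.4400, 0.5600), p(Y) = (0.4600, 0.3300, 0.2100).
I(X;Y) = Σ p(x,y)·log₂[p(x,y)/(p(x)p(y))].
  (r,1): 0.13·log₂(0.6423) = -0.0830
  (r,2): 0.22·log₂(1.5152) = 0.1319
  (r,3): 0.09·log₂(0.9740) = -0.0034
  (s,1): 0.33·log₂(1.2811) = 0.1179
  (s,2): 0.11·log₂(0.5952) = -0.0823
  (s,3): 0.12·log₂(1.0204) = 0.0035
Sum = 0.085 bits.

0.085 bits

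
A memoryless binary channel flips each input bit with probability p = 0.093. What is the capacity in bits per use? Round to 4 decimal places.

Binary symmetric channel: C = 1 − h₂(ε) where h₂ is the binary entropy function.
h₂(0.093) = −0.093·log₂0.093 − 0.907·log₂0.907 = 0.4464.
C = 1 − 0.4464 = 0.5536 bits per channel use.

0.5536 bits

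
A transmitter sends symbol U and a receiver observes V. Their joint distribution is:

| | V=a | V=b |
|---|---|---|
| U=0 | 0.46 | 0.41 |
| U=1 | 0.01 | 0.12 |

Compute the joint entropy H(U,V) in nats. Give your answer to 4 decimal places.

H(U,V) = −Σ p(x,y)·ln p(x,y) over all 4 cells.
  cell (0,a): −0.46·ln0.46 = 0.35720
  cell (0,b): −0.41·ln0.41 = 0.36556
  cell (1,a): −0.01·ln0.01 = 0.04605
  cell (1,b): −0.12·ln0.12 = 0.25443
Sum = 1.0232 nats.

1.0232 nats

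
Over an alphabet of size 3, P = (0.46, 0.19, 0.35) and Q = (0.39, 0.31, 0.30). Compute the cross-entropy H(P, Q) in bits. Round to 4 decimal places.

H(P,Q) = −Σ p·log₂ q.
  −0.46·log₂(0.39) = 0.62489
  −0.19·log₂(0.31) = 0.32104
  −0.35·log₂(0.30) = 0.60794
H(P,Q) = 1.5539 bits.

1.5539 bits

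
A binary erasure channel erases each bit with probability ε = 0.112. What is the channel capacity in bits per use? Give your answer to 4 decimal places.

0.8880 bits

Binary erasure channel: capacity C = 1 − ε.
C = 1 − 0.112 = 0.8880 bits per channel use.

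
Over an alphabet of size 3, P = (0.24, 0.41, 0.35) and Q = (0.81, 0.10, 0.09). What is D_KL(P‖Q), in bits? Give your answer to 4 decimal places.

D(P‖Q) = Σ p·log₂(p/q).
  0.24·log₂(0.24/0.81) = -0.42117
  0.41·log₂(0.41/0.10) = 0.83461
  0.35·log₂(0.35/0.09) = 0.68578
D(P‖Q) = 1.0992 bits.

1.0992 bits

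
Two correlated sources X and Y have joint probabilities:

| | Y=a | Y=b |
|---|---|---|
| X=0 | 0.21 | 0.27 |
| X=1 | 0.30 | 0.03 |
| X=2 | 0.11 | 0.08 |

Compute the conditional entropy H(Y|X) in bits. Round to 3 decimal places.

Chain rule: H(Y|X) = H(X,Y) − H(X).
Marginals: p(X) = (0.4800, 0.3300, 0.1900), p(Y) = (0.6200, 0.3800).
H(X,Y) = 2.2975 bits; H(X) = 1.4913 bits.
H(Y|X) = 2.2975 − 1.4913 = 0.806 bits.

0.806 bits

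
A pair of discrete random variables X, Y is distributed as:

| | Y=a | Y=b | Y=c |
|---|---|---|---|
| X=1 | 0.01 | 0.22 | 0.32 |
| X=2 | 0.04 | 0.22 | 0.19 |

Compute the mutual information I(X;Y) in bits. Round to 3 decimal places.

Marginals: p(X) = (0.5500, 0.4500), p(Y) = (0.0500, 0.4400, 0.5100).
I(X;Y) = Σ p(x,y)·log₂[p(x,y)/(p(x)p(y))].
  (1,a): 0.01·log₂(0.3636) = -0.0146
  (1,b): 0.22·log₂(0.9091) = -0.0303
  (1,c): 0.32·log₂(1.1408) = 0.0608
  (2,a): 0.04·log₂(1.7778) = 0.0332
  (2,b): 0.22·log₂(1.1111) = 0.0334
  (2,c): 0.19·log₂(0.8279) = -0.0518
Sum = 0.031 bits.

0.031 bits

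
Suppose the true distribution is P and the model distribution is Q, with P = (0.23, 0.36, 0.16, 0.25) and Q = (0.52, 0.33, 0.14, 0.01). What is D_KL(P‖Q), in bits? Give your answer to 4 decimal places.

0.9663 bits

D(P‖Q) = Σ p·log₂(p/q).
  0.23·log₂(0.23/0.52) = -0.27068
  0.36·log₂(0.36/0.33) = 0.04519
  0.16·log₂(0.16/0.14) = 0.03082
  0.25·log₂(0.25/0.01) = 1.16096
D(P‖Q) = 0.9663 bits.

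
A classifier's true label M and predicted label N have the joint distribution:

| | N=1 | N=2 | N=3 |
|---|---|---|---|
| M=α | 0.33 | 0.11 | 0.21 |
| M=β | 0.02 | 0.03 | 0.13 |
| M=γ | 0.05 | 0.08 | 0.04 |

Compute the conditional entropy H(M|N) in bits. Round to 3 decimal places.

Marginals: p(M) = (0.6500, 0.1800, 0.1700), p(N) = (0.4000, 0.2200, 0.3800).
H(M|N) = Σ p(N) · H(M|N=·).
  N=1: p=0.4000, H(M|N=1) = 0.8201
  N=2: p=0.2200, H(M|N=2) = 1.4227
  N=3: p=0.3800, H(M|N=3) = 1.3441
Weighted sum = 1.152 bits.

1.152 bits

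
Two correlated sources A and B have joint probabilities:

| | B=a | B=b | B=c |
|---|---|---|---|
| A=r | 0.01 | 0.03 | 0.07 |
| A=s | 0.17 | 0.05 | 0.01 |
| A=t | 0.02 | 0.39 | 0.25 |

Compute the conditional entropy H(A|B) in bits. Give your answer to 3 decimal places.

0.842 bits

Marginals: p(A) = (0.1100, 0.2300, 0.6600), p(B) = (0.2000, 0.4700, 0.3300).
H(A|B) = Σ p(B) · H(A|B=·).
  B=a: p=0.2000, H(A|B=a) = 0.7476
  B=b: p=0.4700, H(A|B=b) = 0.8206
  B=c: p=0.3300, H(A|B=c) = 0.9308
Weighted sum = 0.842 bits.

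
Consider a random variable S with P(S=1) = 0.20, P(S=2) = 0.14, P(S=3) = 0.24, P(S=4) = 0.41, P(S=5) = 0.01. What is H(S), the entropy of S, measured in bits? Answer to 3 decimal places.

H(S) = −Σ p·log₂ p.
  −(0.20)·log₂(0.20) = 0.4644
  −(0.14)·log₂(0.14) = 0.3971
  −(0.24)·log₂(0.24) = 0.4941
  −(0.41)·log₂(0.41) = 0.5274
  −(0.01)·log₂(0.01) = 0.0664
Sum: 0.4644 + 0.3971 + 0.4941 + 0.5274 + 0.0664 = 1.949 bits.

1.949 bits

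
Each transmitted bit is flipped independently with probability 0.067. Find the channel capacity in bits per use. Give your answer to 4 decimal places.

0.6454 bits

Binary symmetric channel: C = 1 − h₂(ε) where h₂ is the binary entropy function.
h₂(0.067) = −0.067·log₂0.067 − 0.933·log₂0.933 = 0.3546.
C = 1 − 0.3546 = 0.6454 bits per channel use.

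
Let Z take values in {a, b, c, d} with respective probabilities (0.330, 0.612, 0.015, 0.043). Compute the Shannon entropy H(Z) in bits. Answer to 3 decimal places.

1.247 bits

H(Z) = −Σ p·log₂ p.
  −(0.330)·log₂(0.330) = 0.5278
  −(0.612)·log₂(0.612) = 0.4335
  −(0.015)·log₂(0.015) = 0.0909
  −(0.043)·log₂(0.043) = 0.1952
Sum: 0.5278 + 0.4335 + 0.0909 + 0.1952 = 1.247 bits.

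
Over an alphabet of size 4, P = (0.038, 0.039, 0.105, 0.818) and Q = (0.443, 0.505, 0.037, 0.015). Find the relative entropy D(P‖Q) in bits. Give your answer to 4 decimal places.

4.5984 bits

D(P‖Q) = Σ p·log₂(p/q).
  0.038·log₂(0.038/0.443) = -0.13464
  0.039·log₂(0.039/0.505) = -0.14409
  0.105·log₂(0.105/0.037) = 0.15800
  0.818·log₂(0.818/0.015) = 4.71910
D(P‖Q) = 4.5984 bits.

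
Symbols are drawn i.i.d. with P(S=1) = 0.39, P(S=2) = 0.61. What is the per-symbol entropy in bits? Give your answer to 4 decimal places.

H(S) = −Σ p·log₂ p.
  −(0.39)·log₂(0.39) = 0.52980
  −(0.61)·log₂(0.61) = 0.43500
Sum: 0.52980 + 0.43500 = 0.9648 bits.

0.9648 bits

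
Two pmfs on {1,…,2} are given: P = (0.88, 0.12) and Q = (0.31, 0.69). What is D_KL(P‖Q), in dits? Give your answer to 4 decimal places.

0.3076 dits

D(P‖Q) = Σ p·log₁₀(p/q).
  0.88·log₁₀(0.88/0.31) = 0.39875
  0.12·log₁₀(0.12/0.69) = -0.09116
D(P‖Q) = 0.3076 dits.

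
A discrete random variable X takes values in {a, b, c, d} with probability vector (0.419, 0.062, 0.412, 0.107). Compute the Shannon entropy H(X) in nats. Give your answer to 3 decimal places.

H(X) = −Σ p·ln p.
  −(0.419)·ln(0.419) = 0.3645
  −(0.062)·ln(0.062) = 0.1724
  −(0.412)·ln(0.412) = 0.3653
  −(0.107)·ln(0.107) = 0.2391
Sum: 0.3645 + 0.1724 + 0.3653 + 0.2391 = 1.141 nats.

1.141 nats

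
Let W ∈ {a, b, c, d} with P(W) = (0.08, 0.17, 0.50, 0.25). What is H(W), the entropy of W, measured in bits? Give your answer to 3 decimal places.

H(W) = −Σ p·log₂ p.
  −(0.08)·log₂(0.08) = 0.2915
  −(0.17)·log₂(0.17) = 0.4346
  −(0.50)·log₂(0.50) = 0.5000
  −(0.25)·log₂(0.25) = 0.5000
Sum: 0.2915 + 0.4346 + 0.5000 + 0.5000 = 1.726 bits.

1.726 bits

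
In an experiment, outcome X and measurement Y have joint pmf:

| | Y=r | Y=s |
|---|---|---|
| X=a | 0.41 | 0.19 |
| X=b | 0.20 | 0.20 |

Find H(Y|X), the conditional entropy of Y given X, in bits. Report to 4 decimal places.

Chain rule: H(Y|X) = H(X,Y) − H(X).
Marginals: p(X) = (0.6000, 0.4000), p(Y) = (0.6100, 0.3900).
H(X,Y) = 1.9114 bits; H(X) = 0.9710 bits.
H(Y|X) = 1.9114 − 0.9710 = 0.9404 bits.

0.9404 bits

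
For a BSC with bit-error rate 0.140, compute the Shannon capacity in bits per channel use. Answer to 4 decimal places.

Binary symmetric channel: C = 1 − h₂(ε) where h₂ is the binary entropy function.
h₂(0.140) = −0.140·log₂0.140 − 0.860·log₂0.860 = 0.5842.
C = 1 − 0.5842 = 0.4158 bits per channel use.

0.4158 bits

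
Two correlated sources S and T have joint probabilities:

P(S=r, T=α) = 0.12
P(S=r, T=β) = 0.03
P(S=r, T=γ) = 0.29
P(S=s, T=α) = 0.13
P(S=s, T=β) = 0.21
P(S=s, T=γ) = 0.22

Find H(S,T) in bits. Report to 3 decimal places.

H(S,T) = −Σ p(x,y)·log₂ p(x,y) over all 6 cells.
  cell (r,α): −0.12·log₂0.12 = 0.3671
  cell (r,β): −0.03·log₂0.03 = 0.1518
  cell (r,γ): −0.29·log₂0.29 = 0.5179
  cell (s,α): −0.13·log₂0.13 = 0.3826
  cell (s,β): −0.21·log₂0.21 = 0.4728
  cell (s,γ): −0.22·log₂0.22 = 0.4806
Sum = 2.373 bits.

2.373 bits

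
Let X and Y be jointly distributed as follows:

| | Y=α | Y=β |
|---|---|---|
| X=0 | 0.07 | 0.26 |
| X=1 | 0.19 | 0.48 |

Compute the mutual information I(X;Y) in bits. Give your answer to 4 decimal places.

Marginals: p(X) = (0.3300, 0.6700), p(Y) = (0.2600, 0.7400).
I(X;Y) = Σ p(x,y)·log₂[p(x,y)/(p(x)p(y))].
  (0,α): 0.07·log₂(0.8159) = -0.02055
  (0,β): 0.26·log₂(1.0647) = 0.02352
  (1,α): 0.19·log₂(1.0907) = 0.02380
  (1,β): 0.48·log₂(0.9681) = -0.02243
Sum = 0.0043 bits.

0.0043 bits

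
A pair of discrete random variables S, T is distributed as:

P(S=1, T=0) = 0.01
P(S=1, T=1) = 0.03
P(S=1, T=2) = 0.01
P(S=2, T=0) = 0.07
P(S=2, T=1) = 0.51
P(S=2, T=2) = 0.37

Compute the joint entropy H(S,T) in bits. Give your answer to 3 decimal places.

H(S,T) = −Σ p(x,y)·log₂ p(x,y) over all 6 cells.
  cell (1,0): −0.01·log₂0.01 = 0.0664
  cell (1,1): −0.03·log₂0.03 = 0.1518
  cell (1,2): −0.01·log₂0.01 = 0.0664
  cell (2,0): −0.07·log₂0.07 = 0.2686
  cell (2,1): −0.51·log₂0.51 = 0.4954
  cell (2,2): −0.37·log₂0.37 = 0.5307
Sum = 1.579 bits.

1.579 bits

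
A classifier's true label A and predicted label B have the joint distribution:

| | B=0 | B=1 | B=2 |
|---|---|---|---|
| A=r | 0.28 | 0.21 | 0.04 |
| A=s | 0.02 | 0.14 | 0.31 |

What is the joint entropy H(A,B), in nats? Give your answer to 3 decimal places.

H(A,B) = −Σ p(x,y)·ln p(x,y) over all 6 cells.
  cell (r,0): −0.28·ln0.28 = 0.3564
  cell (r,1): −0.21·ln0.21 = 0.3277
  cell (r,2): −0.04·ln0.04 = 0.1288
  cell (s,0): −0.02·ln0.02 = 0.0782
  cell (s,1): −0.14·ln0.14 = 0.2753
  cell (s,2): −0.31·ln0.31 = 0.3631
Sum = 1.529 nats.

1.529 nats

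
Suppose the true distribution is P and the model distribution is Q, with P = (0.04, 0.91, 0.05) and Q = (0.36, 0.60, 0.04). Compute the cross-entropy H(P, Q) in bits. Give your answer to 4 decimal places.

H(P,Q) = −Σ p·log₂ q.
  −0.04·log₂(0.36) = 0.05896
  −0.91·log₂(0.60) = 0.67064
  −0.05·log₂(0.04) = 0.23219
H(P,Q) = 0.9618 bits.

0.9618 bits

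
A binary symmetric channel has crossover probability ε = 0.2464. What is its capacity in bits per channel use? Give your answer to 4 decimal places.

Binary symmetric channel: C = 1 − h₂(ε) where h₂ is the binary entropy function.
h₂(0.2464) = −0.2464·log₂0.2464 − 0.7536·log₂0.7536 = 0.8055.
C = 1 − 0.8055 = 0.1945 bits per channel use.

0.1945 bits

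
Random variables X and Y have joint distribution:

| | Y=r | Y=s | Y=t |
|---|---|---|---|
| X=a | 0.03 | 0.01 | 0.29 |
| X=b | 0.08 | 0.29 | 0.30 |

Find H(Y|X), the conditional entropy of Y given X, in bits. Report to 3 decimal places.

Marginals: p(X) = (0.3300, 0.6700), p(Y) = (0.1100, 0.3000, 0.5900).
H(Y|X) = Σ p(X) · H(Y|X=·).
  X=a: p=0.3300, H(Y|X=a) = 0.6312
  X=b: p=0.6700, H(Y|X=b) = 1.4081
Weighted sum = 1.152 bits.

1.152 bits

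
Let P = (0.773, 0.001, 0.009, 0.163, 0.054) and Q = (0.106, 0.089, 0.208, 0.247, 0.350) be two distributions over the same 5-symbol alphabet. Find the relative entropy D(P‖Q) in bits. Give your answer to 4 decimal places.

1.9251 bits

D(P‖Q) = Σ p·log₂(p/q).
  0.773·log₂(0.773/0.106) = 2.21573
  0.001·log₂(0.001/0.089) = -0.00648
  0.009·log₂(0.009/0.208) = -0.04077
  0.163·log₂(0.163/0.247) = -0.09774
  0.054·log₂(0.054/0.350) = -0.14560
D(P‖Q) = 1.9251 bits.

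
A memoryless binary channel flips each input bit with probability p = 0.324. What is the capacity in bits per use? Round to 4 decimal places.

0.0913 bits

Binary symmetric channel: C = 1 − h₂(ε) where h₂ is the binary entropy function.
h₂(0.324) = −0.324·log₂0.324 − 0.676·log₂0.676 = 0.9087.
C = 1 − 0.9087 = 0.0913 bits per channel use.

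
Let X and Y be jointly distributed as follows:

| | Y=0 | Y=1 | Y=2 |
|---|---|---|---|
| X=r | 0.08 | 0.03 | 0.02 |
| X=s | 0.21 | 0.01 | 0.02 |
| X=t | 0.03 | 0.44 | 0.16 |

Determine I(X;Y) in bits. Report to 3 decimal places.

0.491 bits

Marginals: p(X) = (0.1300, 0.2400, 0.6300), p(Y) = (0.3200, 0.4800, 0.2000).
I(X;Y) = H(X) + H(Y) − H(X,Y).
H(X) = 1.2967, H(Y) = 1.4987, H(X,Y) = 2.3042.
I(X;Y) = 1.2967 + 1.4987 − 2.3042 = 0.491 bits.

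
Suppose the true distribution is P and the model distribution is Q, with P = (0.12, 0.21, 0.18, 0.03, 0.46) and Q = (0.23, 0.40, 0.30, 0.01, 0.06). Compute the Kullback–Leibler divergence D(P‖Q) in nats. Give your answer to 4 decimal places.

0.6646 nats

D(P‖Q) = Σ p·ln(p/q).
  0.12·ln(0.12/0.23) = -0.07807
  0.21·ln(0.21/0.40) = -0.13531
  0.18·ln(0.18/0.30) = -0.09195
  0.03·ln(0.03/0.01) = 0.03296
  0.46·ln(0.46/0.06) = 0.93697
D(P‖Q) = 0.6646 nats.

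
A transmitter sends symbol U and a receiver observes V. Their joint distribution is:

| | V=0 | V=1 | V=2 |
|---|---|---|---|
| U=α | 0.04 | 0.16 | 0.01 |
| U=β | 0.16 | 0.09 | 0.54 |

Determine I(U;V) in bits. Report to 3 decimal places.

Marginals: p(U) = (0.2100, 0.7900), p(V) = (0.2000, 0.2500, 0.5500).
I(U;V) = H(U) + H(V) − H(U,V).
H(U) = 0.7415, H(V) = 1.4388, H(U,V) = 1.8909.
I(U;V) = 0.7415 + 1.4388 − 1.8909 = 0.289 bits.

0.289 bits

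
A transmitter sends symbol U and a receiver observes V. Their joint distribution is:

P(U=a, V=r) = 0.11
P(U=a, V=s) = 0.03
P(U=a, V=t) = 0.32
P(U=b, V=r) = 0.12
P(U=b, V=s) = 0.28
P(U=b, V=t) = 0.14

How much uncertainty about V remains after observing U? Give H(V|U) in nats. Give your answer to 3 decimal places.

Chain rule: H(V|U) = H(U,V) − H(U).
Marginals: p(U) = (0.4600, 0.5400), p(V) = (0.2300, 0.3100, 0.4600).
H(U,V) = 1.5987 nats; H(U) = 0.6899 nats.
H(V|U) = 1.5987 − 0.6899 = 0.909 nats.

0.909 nats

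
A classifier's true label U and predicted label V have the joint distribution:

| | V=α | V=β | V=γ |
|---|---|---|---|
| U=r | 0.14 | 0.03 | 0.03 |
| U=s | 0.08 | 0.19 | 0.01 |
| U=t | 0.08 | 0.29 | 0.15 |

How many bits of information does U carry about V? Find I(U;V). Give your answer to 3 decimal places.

0.207 bits

Marginals: p(U) = (0.2000, 0.2800, 0.5200), p(V) = (0.3000, 0.5100, 0.1900).
I(U;V) = Σ p(x,y)·log₂[p(x,y)/(p(x)p(y))].
  (r,α): 0.14·log₂(2.3333) = 0.1711
  (r,β): 0.03·log₂(0.2941) = -0.0530
  (r,γ): 0.03·log₂(0.7895) = -0.0102
  (s,α): 0.08·log₂(0.9524) = -0.0056
  (s,β): 0.19·log₂(1.3305) = 0.0783
  (s,γ): 0.01·log₂(0.1880) = -0.0241
  (t,α): 0.08·log₂(0.5128) = -0.0771
  (t,β): 0.29·log₂(1.0935) = 0.0374
  (t,γ): 0.15·log₂(1.5182) = 0.0904
Sum = 0.207 bits.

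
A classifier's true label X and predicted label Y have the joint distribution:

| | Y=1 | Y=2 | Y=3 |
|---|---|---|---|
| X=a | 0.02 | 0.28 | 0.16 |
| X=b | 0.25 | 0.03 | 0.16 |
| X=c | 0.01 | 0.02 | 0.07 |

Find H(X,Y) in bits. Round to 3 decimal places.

H(X,Y) = −Σ p(x,y)·log₂ p(x,y) over all 9 cells.
  cell (a,1): −0.02·log₂0.02 = 0.1129
  cell (a,2): −0.28·log₂0.28 = 0.5142
  cell (a,3): −0.16·log₂0.16 = 0.4230
  cell (b,1): −0.25·log₂0.25 = 0.5000
  cell (b,2): −0.03·log₂0.03 = 0.1518
  cell (b,3): −0.16·log₂0.16 = 0.4230
  cell (c,1): −0.01·log₂0.01 = 0.0664
  cell (c,2): −0.02·log₂0.02 = 0.1129
  cell (c,3): −0.07·log₂0.07 = 0.2686
Sum = 2.573 bits.

2.573 bits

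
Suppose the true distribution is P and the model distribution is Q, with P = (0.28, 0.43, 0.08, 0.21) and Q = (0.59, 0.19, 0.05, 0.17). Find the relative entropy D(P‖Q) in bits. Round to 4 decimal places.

D(P‖Q) = Σ p·log₂(p/q).
  0.28·log₂(0.28/0.59) = -0.30108
  0.43·log₂(0.43/0.19) = 0.50669
  0.08·log₂(0.08/0.05) = 0.05425
  0.21·log₂(0.21/0.17) = 0.06402
D(P‖Q) = 0.3239 bits.

0.3239 bits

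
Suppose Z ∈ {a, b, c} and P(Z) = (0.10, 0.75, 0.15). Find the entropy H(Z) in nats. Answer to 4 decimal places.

H(Z) = −Σ p·ln p.
  −(0.10)·ln(0.10) = 0.23026
  −(0.75)·ln(0.75) = 0.21576
  −(0.15)·ln(0.15) = 0.28457
Sum: 0.23026 + 0.21576 + 0.28457 = 0.7306 nats.

0.7306 nats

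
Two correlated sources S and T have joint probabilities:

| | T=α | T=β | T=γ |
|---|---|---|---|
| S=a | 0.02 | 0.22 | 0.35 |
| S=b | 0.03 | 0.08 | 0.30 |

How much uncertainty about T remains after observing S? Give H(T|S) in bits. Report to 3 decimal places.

1.111 bits

Marginals: p(S) = (0.5900, 0.4100), p(T) = (0.0500, 0.3000, 0.6500).
H(T|S) = Σ p(S) · H(T|S=·).
  S=a: p=0.5900, H(T|S=a) = 1.1431
  S=b: p=0.4100, H(T|S=b) = 1.0658
Weighted sum = 1.111 bits.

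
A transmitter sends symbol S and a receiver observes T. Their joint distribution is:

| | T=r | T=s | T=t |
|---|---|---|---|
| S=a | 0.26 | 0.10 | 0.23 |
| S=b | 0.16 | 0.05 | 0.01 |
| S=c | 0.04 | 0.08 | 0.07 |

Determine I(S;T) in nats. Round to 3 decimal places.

Marginals: p(S) = (0.5900, 0.2200, 0.1900), p(T) = (0.4600, 0.2300, 0.3100).
I(S;T) = Σ p(x,y)·ln[p(x,y)/(p(x)p(y))].
  (a,r): 0.26·ln(0.9580) = -0.0112
  (a,s): 0.10·ln(0.7369) = -0.0305
  (a,t): 0.23·ln(1.2575) = 0.0527
  (b,r): 0.16·ln(1.5810) = 0.0733
  (b,s): 0.05·ln(0.9881) = -0.0006
  (b,t): 0.01·ln(0.1466) = -0.0192
  (c,r): 0.04·ln(0.4577) = -0.0313
  (c,s): 0.08·ln(1.8307) = 0.0484
  (c,t): 0.07·ln(1.1885) = 0.0121
Sum = 0.094 nats.

0.094 nats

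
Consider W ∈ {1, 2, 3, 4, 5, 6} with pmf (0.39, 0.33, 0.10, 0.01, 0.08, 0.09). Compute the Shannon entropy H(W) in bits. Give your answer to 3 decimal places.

H(W) = −Σ p·log₂ p.
  −(0.39)·log₂(0.39) = 0.5298
  −(0.33)·log₂(0.33) = 0.5278
  −(0.10)·log₂(0.10) = 0.3322
  −(0.01)·log₂(0.01) = 0.0664
  −(0.08)·log₂(0.08) = 0.2915
  −(0.09)·log₂(0.09) = 0.3127
Sum: 0.5298 + 0.5278 + 0.3322 + 0.0664 + 0.2915 + 0.3127 = 2.060 bits.

2.060 bits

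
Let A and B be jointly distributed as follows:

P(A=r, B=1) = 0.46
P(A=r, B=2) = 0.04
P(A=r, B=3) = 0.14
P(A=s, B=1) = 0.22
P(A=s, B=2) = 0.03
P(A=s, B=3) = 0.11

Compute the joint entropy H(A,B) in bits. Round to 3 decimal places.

2.081 bits

H(A,B) = −Σ p(x,y)·log₂ p(x,y) over all 6 cells.
  cell (r,1): −0.46·log₂0.46 = 0.5153
  cell (r,2): −0.04·log₂0.04 = 0.1858
  cell (r,3): −0.14·log₂0.14 = 0.3971
  cell (s,1): −0.22·log₂0.22 = 0.4806
  cell (s,2): −0.03·log₂0.03 = 0.1518
  cell (s,3): −0.11·log₂0.11 = 0.3503
Sum = 2.081 bits.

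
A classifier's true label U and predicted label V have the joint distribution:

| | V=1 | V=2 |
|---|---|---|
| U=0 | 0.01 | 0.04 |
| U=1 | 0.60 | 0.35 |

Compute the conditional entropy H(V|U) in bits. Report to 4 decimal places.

0.9381 bits

Chain rule: H(V|U) = H(U,V) − H(U).
Marginals: p(U) = (0.0500, 0.9500), p(V) = (0.6100, 0.3900).
H(U,V) = 1.2245 bits; H(U) = 0.2864 bits.
H(V|U) = 1.2245 − 0.2864 = 0.9381 bits.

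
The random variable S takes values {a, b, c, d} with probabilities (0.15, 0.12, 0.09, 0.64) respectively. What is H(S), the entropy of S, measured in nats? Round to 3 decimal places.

1.041 nats

H(S) = −Σ p·ln p.
  −(0.15)·ln(0.15) = 0.2846
  −(0.12)·ln(0.12) = 0.2544
  −(0.09)·ln(0.09) = 0.2167
  −(0.64)·ln(0.64) = 0.2856
Sum: 0.2846 + 0.2544 + 0.2167 + 0.2856 = 1.041 nats.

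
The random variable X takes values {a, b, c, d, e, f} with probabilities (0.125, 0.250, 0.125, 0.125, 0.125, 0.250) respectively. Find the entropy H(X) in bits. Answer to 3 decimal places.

H(X) = −Σ p·log₂ p.
  −(0.125)·log₂(0.125) = 0.3750
  −(0.250)·log₂(0.250) = 0.5000
  −(0.125)·log₂(0.125) = 0.3750
  −(0.125)·log₂(0.125) = 0.3750
  −(0.125)·log₂(0.125) = 0.3750
  −(0.250)·log₂(0.250) = 0.5000
Sum: 0.3750 + 0.5000 + 0.3750 + 0.3750 + 0.3750 + 0.5000 = 2.500 bits.

2.500 bits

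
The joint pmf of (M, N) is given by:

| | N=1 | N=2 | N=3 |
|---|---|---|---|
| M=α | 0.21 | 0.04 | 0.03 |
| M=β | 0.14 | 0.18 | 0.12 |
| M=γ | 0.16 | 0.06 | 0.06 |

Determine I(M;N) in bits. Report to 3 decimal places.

Marginals: p(M) = (0.2800, 0.4400, 0.2800), p(N) = (0.5100, 0.2800, 0.2100).
I(M;N) = Σ p(x,y)·log₂[p(x,y)/(p(x)p(y))].
  (α,1): 0.21·log₂(1.4706) = 0.1168
  (α,2): 0.04·log₂(0.5102) = -0.0388
  (α,3): 0.03·log₂(0.5102) = -0.0291
  (β,1): 0.14·log₂(0.6239) = -0.0953
  (β,2): 0.18·log₂(1.4610) = 0.0985
  (β,3): 0.12·log₂(1.2987) = 0.0452
  (γ,1): 0.16·log₂(1.1204) = 0.0263
  (γ,2): 0.06·log₂(0.7653) = -0.0232
  (γ,3): 0.06·log₂(1.0204) = 0.0017
Sum = 0.102 bits.

0.102 bits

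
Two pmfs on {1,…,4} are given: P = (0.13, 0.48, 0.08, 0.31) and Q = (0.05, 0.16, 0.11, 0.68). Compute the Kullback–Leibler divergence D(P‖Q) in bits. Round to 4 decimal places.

D(P‖Q) = Σ p·log₂(p/q).
  0.13·log₂(0.13/0.05) = 0.17921
  0.48·log₂(0.48/0.16) = 0.76078
  0.08·log₂(0.08/0.11) = -0.03675
  0.31·log₂(0.31/0.68) = -0.35131
D(P‖Q) = 0.5519 bits.

0.5519 bits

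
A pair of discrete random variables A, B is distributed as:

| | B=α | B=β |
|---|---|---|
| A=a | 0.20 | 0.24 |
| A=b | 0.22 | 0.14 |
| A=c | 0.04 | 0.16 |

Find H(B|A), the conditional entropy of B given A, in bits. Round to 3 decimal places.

Chain rule: H(B|A) = H(A,B) − H(A).
Marginals: p(A) = (0.4400, 0.3600, 0.2000), p(B) = (0.4600, 0.5400).
H(A,B) = 2.4450 bits; H(A) = 1.5161 bits.
H(B|A) = 2.4450 − 1.5161 = 0.929 bits.

0.929 bits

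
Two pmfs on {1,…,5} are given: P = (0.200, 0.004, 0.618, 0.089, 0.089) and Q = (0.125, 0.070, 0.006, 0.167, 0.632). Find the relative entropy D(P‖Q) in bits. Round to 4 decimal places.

D(P‖Q) = Σ p·log₂(p/q).
  0.200·log₂(0.200/0.125) = 0.13561
  0.004·log₂(0.004/0.070) = -0.01652
  0.618·log₂(0.618/0.006) = 4.13226
  0.089·log₂(0.089/0.167) = -0.08081
  0.089·log₂(0.089/0.632) = -0.25170
D(P‖Q) = 3.9188 bits.

3.9188 bits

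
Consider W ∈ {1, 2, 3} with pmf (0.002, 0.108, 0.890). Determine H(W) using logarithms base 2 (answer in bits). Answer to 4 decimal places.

0.5143 bits

H(W) = −Σ p·log₂ p.
  −(0.002)·log₂(0.002) = 0.01793
  −(0.108)·log₂(0.108) = 0.34678
  −(0.890)·log₂(0.890) = 0.14963
Sum: 0.01793 + 0.34678 + 0.14963 = 0.5143 bits.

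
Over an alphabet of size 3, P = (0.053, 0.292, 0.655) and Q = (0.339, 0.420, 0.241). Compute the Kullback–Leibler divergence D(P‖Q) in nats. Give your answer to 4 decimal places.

D(P‖Q) = Σ p·ln(p/q).
  0.053·ln(0.053/0.339) = -0.09835
  0.292·ln(0.292/0.420) = -0.10614
  0.655·ln(0.655/0.241) = 0.65489
D(P‖Q) = 0.4504 nats.

0.4504 nats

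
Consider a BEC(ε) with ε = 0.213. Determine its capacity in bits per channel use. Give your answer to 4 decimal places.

Binary erasure channel: capacity C = 1 − ε.
C = 1 − 0.213 = 0.7870 bits per channel use.

0.7870 bits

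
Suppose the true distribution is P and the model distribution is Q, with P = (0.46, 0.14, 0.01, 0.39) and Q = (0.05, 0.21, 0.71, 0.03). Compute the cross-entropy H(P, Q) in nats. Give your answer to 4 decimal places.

H(P,Q) = −Σ p·ln q.
  −0.46·ln(0.05) = 1.37804
  −0.14·ln(0.21) = 0.21849
  −0.01·ln(0.71) = 0.00342
  −0.39·ln(0.03) = 1.36756
H(P,Q) = 2.9675 nats.

2.9675 nats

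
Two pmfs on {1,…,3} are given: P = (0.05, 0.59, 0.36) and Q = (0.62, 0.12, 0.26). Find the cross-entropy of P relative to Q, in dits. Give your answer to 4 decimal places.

0.7643 dits

H(P,Q) = −Σ p·log₁₀ q.
  −0.05·log₁₀(0.62) = 0.01038
  −0.59·log₁₀(0.12) = 0.54328
  −0.36·log₁₀(0.26) = 0.21061
H(P,Q) = 0.7643 dits.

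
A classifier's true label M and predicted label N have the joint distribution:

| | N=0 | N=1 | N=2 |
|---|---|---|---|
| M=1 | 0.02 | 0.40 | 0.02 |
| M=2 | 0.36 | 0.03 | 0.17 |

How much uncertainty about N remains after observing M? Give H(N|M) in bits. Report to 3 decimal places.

Marginals: p(M) = (0.4400, 0.5600), p(N) = (0.3800, 0.4300, 0.1900).
H(N|M) = Σ p(M) · H(N|M=·).
  M=1: p=0.4400, H(N|M=1) = 0.5304
  M=2: p=0.5600, H(N|M=2) = 1.1581
Weighted sum = 0.882 bits.

0.882 bits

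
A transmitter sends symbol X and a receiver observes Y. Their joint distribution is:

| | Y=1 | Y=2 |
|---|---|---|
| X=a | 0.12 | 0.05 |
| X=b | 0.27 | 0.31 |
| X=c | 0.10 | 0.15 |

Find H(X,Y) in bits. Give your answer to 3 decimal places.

H(X,Y) = −Σ p(x,y)·log₂ p(x,y) over all 6 cells.
  cell (a,1): −0.12·log₂0.12 = 0.3671
  cell (a,2): −0.05·log₂0.05 = 0.2161
  cell (b,1): −0.27·log₂0.27 = 0.5100
  cell (b,2): −0.31·log₂0.31 = 0.5238
  cell (c,1): −0.10·log₂0.10 = 0.3322
  cell (c,2): −0.15·log₂0.15 = 0.4105
Sum = 2.360 bits.

2.360 bits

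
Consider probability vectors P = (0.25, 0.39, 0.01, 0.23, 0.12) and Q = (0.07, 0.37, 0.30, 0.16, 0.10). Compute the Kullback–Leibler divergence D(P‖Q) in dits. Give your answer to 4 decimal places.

D(P‖Q) = Σ p·log₁₀(p/q).
  0.25·log₁₀(0.25/0.07) = 0.13821
  0.39·log₁₀(0.39/0.37) = 0.00892
  0.01·log₁₀(0.01/0.30) = -0.01477
  0.23·log₁₀(0.23/0.16) = 0.03625
  0.12·log₁₀(0.12/0.10) = 0.00950
D(P‖Q) = 0.1781 dits.

0.1781 dits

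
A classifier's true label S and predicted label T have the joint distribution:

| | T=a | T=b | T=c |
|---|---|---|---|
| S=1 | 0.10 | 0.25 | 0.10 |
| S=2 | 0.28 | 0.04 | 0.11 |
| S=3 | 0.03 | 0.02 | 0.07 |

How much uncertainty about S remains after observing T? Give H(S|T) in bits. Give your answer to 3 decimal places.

Marginals: p(S) = (0.4500, 0.4300, 0.1200), p(T) = (0.4100, 0.3100, 0.2800).
H(S|T) = Σ p(T) · H(S|T=·).
  T=a: p=0.4100, H(S|T=a) = 1.1483
  T=b: p=0.3100, H(S|T=b) = 0.8866
  T=c: p=0.2800, H(S|T=c) = 1.5601
Weighted sum = 1.182 bits.

1.182 bits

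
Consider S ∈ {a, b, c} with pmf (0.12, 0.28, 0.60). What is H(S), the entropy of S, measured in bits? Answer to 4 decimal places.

1.3235 bits

H(S) = −Σ p·log₂ p.
  −(0.12)·log₂(0.12) = 0.36707
  −(0.28)·log₂(0.28) = 0.51422
  −(0.60)·log₂(0.60) = 0.44218
Sum: 0.36707 + 0.51422 + 0.44218 = 1.3235 bits.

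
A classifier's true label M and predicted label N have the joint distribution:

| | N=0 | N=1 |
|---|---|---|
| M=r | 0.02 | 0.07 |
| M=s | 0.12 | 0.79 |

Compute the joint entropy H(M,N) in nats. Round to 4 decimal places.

H(M,N) = −Σ p(x,y)·ln p(x,y) over all 4 cells.
  cell (r,0): −0.02·ln0.02 = 0.07824
  cell (r,1): −0.07·ln0.07 = 0.18615
  cell (s,0): −0.12·ln0.12 = 0.25443
  cell (s,1): −0.79·ln0.79 = 0.18622
Sum = 0.7050 nats.

0.7050 nats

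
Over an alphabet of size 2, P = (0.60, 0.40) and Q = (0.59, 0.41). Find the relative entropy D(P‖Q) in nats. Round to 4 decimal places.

0.0002 nats

D(P‖Q) = Σ p·ln(p/q).
  0.60·ln(0.60/0.59) = 0.01008
  0.40·ln(0.40/0.41) = -0.00988
D(P‖Q) = 0.0002 nats.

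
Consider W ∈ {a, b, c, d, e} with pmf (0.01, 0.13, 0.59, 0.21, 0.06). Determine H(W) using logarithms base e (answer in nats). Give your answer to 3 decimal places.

1.119 nats

H(W) = −Σ p·ln p.
  −(0.01)·ln(0.01) = 0.0461
  −(0.13)·ln(0.13) = 0.2652
  −(0.59)·ln(0.59) = 0.3113
  −(0.21)·ln(0.21) = 0.3277
  −(0.06)·ln(0.06) = 0.1688
Sum: 0.0461 + 0.2652 + 0.3113 + 0.3277 + 0.1688 = 1.119 nats.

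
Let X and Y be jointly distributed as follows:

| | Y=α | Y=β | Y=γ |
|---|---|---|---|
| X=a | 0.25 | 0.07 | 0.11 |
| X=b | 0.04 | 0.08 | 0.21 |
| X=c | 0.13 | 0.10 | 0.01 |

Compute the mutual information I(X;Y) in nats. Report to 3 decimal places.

0.172 nats

Marginals: p(X) = (0.4300, 0.3300, 0.2400), p(Y) = (0.4200, 0.2500, 0.3300).
I(X;Y) = Σ p(x,y)·ln[p(x,y)/(p(x)p(y))].
  (a,α): 0.25·ln(1.3843) = 0.0813
  (a,β): 0.07·ln(0.6512) = -0.0300
  (a,γ): 0.11·ln(0.7752) = -0.0280
  (b,α): 0.04·ln(0.2886) = -0.0497
  (b,β): 0.08·ln(0.9697) = -0.0025
  (b,γ): 0.21·ln(1.9284) = 0.1379
  (c,α): 0.13·ln(1.2897) = 0.0331
  (c,β): 0.10·ln(1.6667) = 0.0511
  (c,γ): 0.01·ln(0.1263) = -0.0207
Sum = 0.172 nats.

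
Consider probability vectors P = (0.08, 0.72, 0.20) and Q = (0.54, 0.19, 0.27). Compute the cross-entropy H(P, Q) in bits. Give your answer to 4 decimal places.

2.1740 bits

H(P,Q) = −Σ p·log₂ q.
  −0.08·log₂(0.54) = 0.07112
  −0.72·log₂(0.19) = 1.72507
  −0.20·log₂(0.27) = 0.37779
H(P,Q) = 2.1740 bits.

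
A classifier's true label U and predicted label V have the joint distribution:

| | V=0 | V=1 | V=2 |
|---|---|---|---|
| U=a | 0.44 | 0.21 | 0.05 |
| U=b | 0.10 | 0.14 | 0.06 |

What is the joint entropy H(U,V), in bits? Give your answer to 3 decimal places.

2.183 bits

H(U,V) = −Σ p(x,y)·log₂ p(x,y) over all 6 cells.
  cell (a,0): −0.44·log₂0.44 = 0.5211
  cell (a,1): −0.21·log₂0.21 = 0.4728
  cell (a,2): −0.05·log₂0.05 = 0.2161
  cell (b,0): −0.10·log₂0.10 = 0.3322
  cell (b,1): −0.14·log₂0.14 = 0.3971
  cell (b,2): −0.06·log₂0.06 = 0.2435
Sum = 2.183 bits.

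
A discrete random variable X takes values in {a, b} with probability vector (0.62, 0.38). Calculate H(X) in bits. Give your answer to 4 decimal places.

H(X) = −Σ p·log₂ p.
  −(0.62)·log₂(0.62) = 0.42759
  −(0.38)·log₂(0.38) = 0.53045
Sum: 0.42759 + 0.53045 = 0.9580 bits.

0.9580 bits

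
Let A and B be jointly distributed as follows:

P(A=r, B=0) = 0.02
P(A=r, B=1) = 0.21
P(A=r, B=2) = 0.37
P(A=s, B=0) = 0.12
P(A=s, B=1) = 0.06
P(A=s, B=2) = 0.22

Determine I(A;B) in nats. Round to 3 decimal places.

Marginals: p(A) = (0.6000, 0.4000), p(B) = (0.1400, 0.2700, 0.5900).
I(A;B) = H(A) + H(B) − H(A,B).
H(A) = 0.6730, H(B) = 0.9401, H(A,B) = 1.5302.
I(A;B) = 0.6730 + 0.9401 − 1.5302 = 0.083 nats.

0.083 nats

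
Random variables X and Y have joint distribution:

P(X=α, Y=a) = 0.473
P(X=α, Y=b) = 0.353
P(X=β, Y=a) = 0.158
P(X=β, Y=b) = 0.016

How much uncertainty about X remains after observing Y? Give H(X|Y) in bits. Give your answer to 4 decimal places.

0.6073 bits

Marginals: p(X) = (0.8260, 0.1740), p(Y) = (0.6310, 0.3690).
H(X|Y) = Σ p(Y) · H(X|Y=·).
  Y=a: p=0.6310, H(X|Y=a) = 0.8119
  Y=b: p=0.3690, H(X|Y=b) = 0.2575
Weighted sum = 0.6073 bits.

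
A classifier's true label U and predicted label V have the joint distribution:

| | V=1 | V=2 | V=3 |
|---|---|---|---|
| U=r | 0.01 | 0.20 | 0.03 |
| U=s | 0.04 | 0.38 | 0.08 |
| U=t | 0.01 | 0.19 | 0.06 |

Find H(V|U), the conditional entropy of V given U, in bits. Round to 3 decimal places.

Chain rule: H(V|U) = H(U,V) − H(U).
Marginals: p(U) = (0.2400, 0.5000, 0.2600), p(V) = (0.0600, 0.7700, 0.1700).
H(U,V) = 2.4555 bits; H(U) = 1.4994 bits.
H(V|U) = 2.4555 − 1.4994 = 0.956 bits.

0.956 bits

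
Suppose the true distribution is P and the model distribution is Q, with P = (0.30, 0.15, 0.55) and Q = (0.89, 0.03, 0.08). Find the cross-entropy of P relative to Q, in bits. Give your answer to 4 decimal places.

2.8134 bits

H(P,Q) = −Σ p·log₂ q.
  −0.30·log₂(0.89) = 0.05044
  −0.15·log₂(0.03) = 0.75883
  −0.55·log₂(0.08) = 2.00412
H(P,Q) = 2.8134 bits.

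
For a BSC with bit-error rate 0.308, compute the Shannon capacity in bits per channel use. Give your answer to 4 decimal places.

Binary symmetric channel: C = 1 − h₂(ε) where h₂ is the binary entropy function.
h₂(0.308) = −0.308·log₂0.308 − 0.692·log₂0.692 = 0.8909.
C = 1 − 0.8909 = 0.1091 bits per channel use.

0.1091 bits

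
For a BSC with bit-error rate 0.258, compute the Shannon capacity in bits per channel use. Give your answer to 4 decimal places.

Binary symmetric channel: C = 1 − h₂(ε) where h₂ is the binary entropy function.
h₂(0.258) = −0.258·log₂0.258 − 0.742·log₂0.742 = 0.8237.
C = 1 − 0.8237 = 0.1763 bits per channel use.

0.1763 bits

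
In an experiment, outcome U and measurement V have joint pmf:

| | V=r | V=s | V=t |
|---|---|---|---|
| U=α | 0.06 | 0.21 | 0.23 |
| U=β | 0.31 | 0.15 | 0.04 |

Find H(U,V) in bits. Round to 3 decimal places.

2.324 bits

H(U,V) = −Σ p(x,y)·log₂ p(x,y) over all 6 cells.
  cell (α,r): −0.06·log₂0.06 = 0.2435
  cell (α,s): −0.21·log₂0.21 = 0.4728
  cell (α,t): −0.23·log₂0.23 = 0.4877
  cell (β,r): −0.31·log₂0.31 = 0.5238
  cell (β,s): −0.15·log₂0.15 = 0.4105
  cell (β,t): −0.04·log₂0.04 = 0.1858
Sum = 2.324 bits.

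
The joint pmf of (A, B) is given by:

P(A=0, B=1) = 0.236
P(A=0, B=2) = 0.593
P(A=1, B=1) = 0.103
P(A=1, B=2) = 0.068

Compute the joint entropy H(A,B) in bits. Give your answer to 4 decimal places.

1.5402 bits

H(A,B) = −Σ p(x,y)·log₂ p(x,y) over all 4 cells.
  cell (0,1): −0.236·log₂0.236 = 0.49162
  cell (0,2): −0.593·log₂0.593 = 0.44706
  cell (1,1): −0.103·log₂0.103 = 0.33777
  cell (1,2): −0.068·log₂0.068 = 0.26373
Sum = 1.5402 bits.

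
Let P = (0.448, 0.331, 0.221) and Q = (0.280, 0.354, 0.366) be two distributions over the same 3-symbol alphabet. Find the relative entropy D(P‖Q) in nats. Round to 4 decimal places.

D(P‖Q) = Σ p·ln(p/q).
  0.448·ln(0.448/0.280) = 0.21056
  0.331·ln(0.331/0.354) = -0.02224
  0.221·ln(0.221/0.366) = -0.11149
D(P‖Q) = 0.0768 nats.

0.0768 nats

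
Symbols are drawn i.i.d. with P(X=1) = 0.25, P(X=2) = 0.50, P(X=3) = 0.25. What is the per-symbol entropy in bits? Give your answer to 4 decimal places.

1.5000 bits

H(X) = −Σ p·log₂ p.
  −(0.25)·log₂(0.25) = 0.50000
  −(0.50)·log₂(0.50) = 0.50000
  −(0.25)·log₂(0.25) = 0.50000
Sum: 0.50000 + 0.50000 + 0.50000 = 1.5000 bits.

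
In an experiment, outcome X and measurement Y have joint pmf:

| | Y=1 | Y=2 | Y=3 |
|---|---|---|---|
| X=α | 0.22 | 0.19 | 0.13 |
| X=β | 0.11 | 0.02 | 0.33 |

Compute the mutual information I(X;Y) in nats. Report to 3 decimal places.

Marginals: p(X) = (0.5400, 0.4600), p(Y) = (0.3300, 0.2100, 0.4600).
I(X;Y) = H(X) + H(Y) − H(X,Y).
H(X) = 0.6899, H(Y) = 1.0508, H(X,Y) = 1.6008.
I(X;Y) = 0.6899 + 1.0508 − 1.6008 = 0.140 nats.

0.140 nats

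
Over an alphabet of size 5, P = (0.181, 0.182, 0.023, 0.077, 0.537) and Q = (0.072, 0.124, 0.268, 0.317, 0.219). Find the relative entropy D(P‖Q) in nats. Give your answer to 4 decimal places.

D(P‖Q) = Σ p·ln(p/q).
  0.181·ln(0.181/0.072) = 0.16685
  0.182·ln(0.182/0.124) = 0.06984
  0.023·ln(0.023/0.268) = -0.05648
  0.077·ln(0.077/0.317) = -0.10896
  0.537·ln(0.537/0.219) = 0.48165
D(P‖Q) = 0.5529 nats.

0.5529 nats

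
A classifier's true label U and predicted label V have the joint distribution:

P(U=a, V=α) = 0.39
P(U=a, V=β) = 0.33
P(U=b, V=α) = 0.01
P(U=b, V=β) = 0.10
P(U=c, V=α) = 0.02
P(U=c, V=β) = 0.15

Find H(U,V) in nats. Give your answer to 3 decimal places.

H(U,V) = −Σ p(x,y)·ln p(x,y) over all 6 cells.
  cell (a,α): −0.39·ln0.39 = 0.3672
  cell (a,β): −0.33·ln0.33 = 0.3659
  cell (b,α): −0.01·ln0.01 = 0.0461
  cell (b,β): −0.10·ln0.10 = 0.2303
  cell (c,α): −0.02·ln0.02 = 0.0782
  cell (c,β): −0.15·ln0.15 = 0.2846
Sum = 1.372 nats.

1.372 nats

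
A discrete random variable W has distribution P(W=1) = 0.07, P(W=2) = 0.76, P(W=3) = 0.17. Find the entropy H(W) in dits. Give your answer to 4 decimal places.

0.3022 dits

H(W) = −Σ p·log₁₀ p.
  −(0.07)·log₁₀(0.07) = 0.08084
  −(0.76)·log₁₀(0.76) = 0.09058
  −(0.17)·log₁₀(0.17) = 0.13082
Sum: 0.08084 + 0.09058 + 0.13082 = 0.3022 dits.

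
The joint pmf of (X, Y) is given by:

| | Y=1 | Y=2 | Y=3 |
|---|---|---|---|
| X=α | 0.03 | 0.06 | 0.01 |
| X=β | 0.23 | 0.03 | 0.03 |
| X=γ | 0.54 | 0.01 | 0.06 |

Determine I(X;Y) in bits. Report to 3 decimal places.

Marginals: p(X) = (0.1000, 0.2900, 0.6100), p(Y) = (0.8000, 0.1000, 0.1000).
I(X;Y) = Σ p(x,y)·log₂[p(x,y)/(p(x)p(y))].
  (α,1): 0.03·log₂(0.3750) = -0.0425
  (α,2): 0.06·log₂(6.0000) = 0.1551
  (α,3): 0.01·log₂(1.0000) = 0.0000
  (β,1): 0.23·log₂(0.9914) = -0.0029
  (β,2): 0.03·log₂(1.0345) = 0.0015
  (β,3): 0.03·log₂(1.0345) = 0.0015
  (γ,1): 0.54·log₂(1.1066) = 0.0789
  (γ,2): 0.01·log₂(0.1639) = -0.0261
  (γ,3): 0.06·log₂(0.9836) = -0.0014
Sum = 0.164 bits.

0.164 bits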